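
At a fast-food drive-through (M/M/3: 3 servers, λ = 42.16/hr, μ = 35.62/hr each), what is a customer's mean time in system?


a = 1.1836; ρ = 0.3945; P₀ = 0.299356
Lq = P₀·a^c·ρ/(c!(1−ρ)²) = 0.08904
Wq = Lq/λ = 0.08904/42.16 = 0.002112 hr
W = Wq + 1/μ = 0.002112 + 0.02807 = 0.03019 hr

Final: 0.03019 hr


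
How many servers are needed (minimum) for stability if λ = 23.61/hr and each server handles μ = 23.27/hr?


Stability requires cμ > λ ⇔ c > λ/μ.
λ/μ = 23.61/23.27 = 1.0146
Minimum integer c = ⌊1.0146⌋ + 1 = 2
Check: 2·23.27 = 46.54 > 23.61, while 1·23.27 = 23.27 ≤ 23.61

Final: 2 servers


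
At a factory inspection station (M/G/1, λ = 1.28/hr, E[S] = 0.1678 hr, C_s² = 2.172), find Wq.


ρ = λ·E[S] = 1.28·0.1678 = 0.2148
E[S²] = E[S]²(1+C_s²) = 0.1678²·(1+2.172) = 0.089313
Wq = λ·E[S²]/(2(1−ρ)) = 1.28·0.089313/(2·0.7852) = 0.07280 hr

Final: 0.07280 hr


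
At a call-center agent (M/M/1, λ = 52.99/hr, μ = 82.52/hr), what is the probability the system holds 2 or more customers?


ρ = 52.99/82.52 = 0.6421
P(N ≥ n) = ρ^n = 0.6421^2 = 0.412353

Final: 0.412353


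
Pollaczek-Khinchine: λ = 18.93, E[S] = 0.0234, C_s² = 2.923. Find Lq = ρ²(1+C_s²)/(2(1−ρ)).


ρ = λ·E[S] = 18.93·0.0234 = 0.4430
Lq = ρ²(1+C_s²)/(2(1−ρ)) = 0.1962·(1+2.923)/(2·0.5570)
= 0.1962·3.9230/1.1141 = 0.69093

Final: 0.69093


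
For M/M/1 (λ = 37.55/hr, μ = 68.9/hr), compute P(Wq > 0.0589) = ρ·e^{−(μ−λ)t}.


ρ = 37.55/68.9 = 0.5450
P(Wq > t) = ρ·e^{−(μ−λ)t} = 0.5450·e^{−1.8465}
= 0.5450·0.157786 = 0.085992

Final: 0.085992


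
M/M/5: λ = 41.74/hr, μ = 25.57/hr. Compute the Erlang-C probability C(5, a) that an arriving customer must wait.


a = λ/μ = 1.6324; ρ = a/5 = 0.3265
P₀ = 0.194972 (from M/M/c formula)
C(c,a) = [a^c/(c!(1−ρ))]·P₀ = [11.59067/(120·0.6735)]·0.194972
= 0.14341·0.194972 = 0.027961

Final: 0.027961


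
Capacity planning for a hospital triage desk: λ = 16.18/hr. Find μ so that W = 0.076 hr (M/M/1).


W = 1/(μ−λ) ⇒ μ − λ = 1/W = 1/0.076 = 13.1579
μ = λ + 1/W = 16.18 + 13.1579 = 29.3379 per hr

Final: 29.3379 /hr


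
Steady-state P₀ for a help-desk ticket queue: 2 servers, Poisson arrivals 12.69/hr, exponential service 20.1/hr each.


a = λ/μ = 12.69/20.1 = 0.6313; ρ = a/c = 0.3157
Σ_{k=0}^{1} a^k/k! (terms k=0..1) = 1.00000 + 0.63134 = 1.63134
Tail: a^2/(2!(1−ρ)) = 0.39859/(2·0.6843) = 0.29123
P₀ = 1/(1.63134 + 0.29123) = 1/1.92257 = 0.520136

Final: 0.520136


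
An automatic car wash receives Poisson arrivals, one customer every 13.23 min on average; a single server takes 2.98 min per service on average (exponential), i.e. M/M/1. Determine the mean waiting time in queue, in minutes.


λ = 60/13.23 = 4.5351 /hr
μ = 60/2.98 = 20.1342 /hr
ρ = λ/μ = 4.5351/20.1342 = 0.2252
Wq = ρ/(μ−λ) = 0.2252/(20.1342−4.5351) = 0.01444 hr
In minutes: 0.01444·60 = 0.8664 min

Final: 0.8664 min


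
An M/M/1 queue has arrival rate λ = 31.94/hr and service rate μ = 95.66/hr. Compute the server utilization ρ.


ρ = λ/μ = 31.94/95.66 = 0.3339

Final: 0.3339


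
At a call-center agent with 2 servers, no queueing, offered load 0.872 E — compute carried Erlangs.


B(2,0.872) = 0.168810 (Erlang-B)
Carried load = a(1 − B) = 0.872·(1 − 0.168810) = 0.872·0.831190 = 0.7248 E

Final: 0.7248 Erlangs


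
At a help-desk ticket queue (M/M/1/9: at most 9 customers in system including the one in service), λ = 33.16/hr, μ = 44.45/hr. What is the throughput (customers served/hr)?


ρ = 0.7460; P_K = (1−ρ)ρ^9/(1−ρ^10) = 0.019201
λ_eff = λ(1 − P_K) = 33.16·(1 − 0.019201) = 33.16·0.980799 = 32.5233 /hr

Final: 32.5233 /hr


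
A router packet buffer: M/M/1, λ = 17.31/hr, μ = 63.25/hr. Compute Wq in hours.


ρ = 17.31/63.25 = 0.2737
Wq = ρ/(μ−λ) = 0.2737/(63.25 − 17.31) = 0.2737/45.94 = 0.005957 hr

Final: 0.005957 hr


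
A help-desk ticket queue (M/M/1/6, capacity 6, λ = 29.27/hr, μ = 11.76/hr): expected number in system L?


ρ = 29.27/11.76 = 2.4889
L = ρ[1 − (K+1)ρ^K + Kρ^(K+1)] / [(1−ρ)(1−ρ^(K+1))]
Numerator: 2.4889·(1 − 7·237.734606 + 6·591.708496) = 4696.910939
Denominator: (-1.4889)·(-590.708496) = 879.532803
L = 4696.910939/879.532803 = 5.3402

Final: 5.3402


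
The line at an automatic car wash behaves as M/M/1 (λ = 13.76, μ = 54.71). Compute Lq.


ρ = 13.76/54.71 = 0.2515
Lq = ρ²/(1−ρ) = 0.06326/0.7485 = 0.08451

Final: 0.08451


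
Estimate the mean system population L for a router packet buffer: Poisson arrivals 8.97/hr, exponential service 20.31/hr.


ρ = λ/μ = 8.97/20.31 = 0.4417
L = ρ/(1−ρ) = 0.4417/(1 − 0.4417) = 0.4417/0.5583 = 0.7910

Final: 0.7910


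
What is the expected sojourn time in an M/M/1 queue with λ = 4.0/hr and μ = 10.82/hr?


W = 1/(μ−λ) = 1/(10.82 − 4.0) = 1/6.82 = 0.1466 hr

Final: 0.1466 hr


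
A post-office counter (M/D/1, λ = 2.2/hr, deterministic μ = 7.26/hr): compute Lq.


ρ = 2.2/7.26 = 0.3030
M/D/1: Lq = ρ²/(2(1−ρ)) = 0.09183/(2·0.6970) = 0.06588

Final: 0.06588


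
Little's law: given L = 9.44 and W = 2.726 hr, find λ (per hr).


λ = L/W = 9.44/2.726 = 3.4629 /hr

Final: 3.4629 /hr


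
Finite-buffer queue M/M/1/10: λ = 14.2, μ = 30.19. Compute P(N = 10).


ρ = λ/μ = 14.2/30.19 = 0.4704
P_K = (1−ρ)ρ^K/(1−ρ^(K+1)) = (0.5296·0.0005300)/(1 − 0.0002493)
= 0.0002807/0.999751 = 0.0002808

Final: 0.0002808


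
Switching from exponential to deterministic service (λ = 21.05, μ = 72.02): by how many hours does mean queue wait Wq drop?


ρ = 21.05/72.02 = 0.2923
Wq(M/M/1) = ρ/(μ−λ) = 0.2923/50.97 = 0.005734 hr
Wq(M/D/1) = ρ/(2(μ−λ)) = 0.002867 hr
Savings = 0.005734 − 0.002867 = 0.002867 hr

Final: 0.002867 hr


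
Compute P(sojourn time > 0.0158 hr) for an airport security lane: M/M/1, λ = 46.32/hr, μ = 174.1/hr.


W ~ Exponential(μ−λ) for M/M/1.
μ − λ = 174.1 − 46.32 = 127.7800
P(W > t) = e^{−(μ−λ)t} = e^{−2.0189} = 0.132798

Final: 0.132798


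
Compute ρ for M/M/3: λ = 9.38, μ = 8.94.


ρ = λ/(cμ) = 9.38/(3·8.94) = 9.38/26.82 = 0.3497

Final: 0.3497


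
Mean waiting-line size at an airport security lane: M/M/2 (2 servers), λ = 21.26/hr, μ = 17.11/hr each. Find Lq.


a = λ/μ = 1.2425; ρ = a/2 = 0.6213
P₀ = 0.233598
Lq = P₀·a^c·ρ / (c!·(1−ρ)²) = 0.233598·1.54393·0.6213/(2·0.14343)
= 0.78109

Final: 0.78109


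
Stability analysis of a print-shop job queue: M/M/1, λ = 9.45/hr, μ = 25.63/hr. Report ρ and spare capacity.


Total capacity cμ = 1·25.63 = 25.63/hr
ρ = λ/(cμ) = 9.45/25.63 = 0.3687
Stable ⇔ ρ < 1: YES
Spare capacity = cμ − λ = 25.63 − 9.45 = 16.18/hr

Final: ρ = 0.3687; stable; margin = 16.18/hr


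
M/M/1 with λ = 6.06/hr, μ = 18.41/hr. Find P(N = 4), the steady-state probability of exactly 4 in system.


ρ = 6.06/18.41 = 0.3292
P_n = (1−ρ)·ρ^n = (1 − 0.3292)·0.3292^4 = 0.6708·0.011740 = 0.007876

Final: 0.007876


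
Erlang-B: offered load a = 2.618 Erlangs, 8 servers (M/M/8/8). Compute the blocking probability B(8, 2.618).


B(c,a) = (a^c/c!) / Σ_{k=0}^{c} a^k/k!
a^8/8! = 0.054731
Σ terms (k=0..8): 1.00000 + 2.61800 + 3.42696 + 2.99060 + 1.95734 + 1.02487 + 0.44718 + 0.16725 + 0.05473 = 13.686929
B = 0.054731/13.686929 = 0.003999

Final: 0.003999


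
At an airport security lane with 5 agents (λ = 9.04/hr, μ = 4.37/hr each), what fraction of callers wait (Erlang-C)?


a = λ/μ = 2.0686; ρ = a/5 = 0.4137
P₀ = 0.125232 (from M/M/c formula)
C(c,a) = [a^c/(c!(1−ρ))]·P₀ = [37.88218/(120·0.5863)]·0.125232
= 0.53846·0.125232 = 0.067433

Final: 0.067433


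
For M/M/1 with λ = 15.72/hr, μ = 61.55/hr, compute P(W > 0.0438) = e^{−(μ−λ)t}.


W ~ Exponential(μ−λ) for M/M/1.
μ − λ = 61.55 − 15.72 = 45.8300
P(W > t) = e^{−(μ−λ)t} = e^{−2.0074} = 0.134344

Final: 0.134344


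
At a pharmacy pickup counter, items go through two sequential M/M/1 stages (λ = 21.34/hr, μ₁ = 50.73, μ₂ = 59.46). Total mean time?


Each node sees arrival rate λ = 21.34/hr (tandem ⇒ throughput preserved).
W₁ = 1/(μ₁−λ) = 1/(50.73−21.34) = 0.03403 hr
W₂ = 1/(μ₂−λ) = 1/(59.46−21.34) = 0.02623 hr
W_total = W₁ + W₂ = 0.03403 + 0.02623 = 0.06026 hr

Final: 0.06026 hr


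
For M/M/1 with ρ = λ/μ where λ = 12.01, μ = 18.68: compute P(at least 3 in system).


ρ = 12.01/18.68 = 0.6429
P(N ≥ n) = ρ^n = 0.6429^3 = 0.265765

Final: 0.265765


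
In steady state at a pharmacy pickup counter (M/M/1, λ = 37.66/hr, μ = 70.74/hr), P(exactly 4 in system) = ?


ρ = 37.66/70.74 = 0.5324
P_n = (1−ρ)·ρ^n = (1 − 0.5324)·0.5324^4 = 0.4676·0.080327 = 0.037563

Final: 0.037563


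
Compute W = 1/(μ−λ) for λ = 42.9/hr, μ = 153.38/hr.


W = 1/(μ−λ) = 1/(153.38 − 42.9) = 1/110.48 = 0.009051 hr

Final: 0.009051 hr


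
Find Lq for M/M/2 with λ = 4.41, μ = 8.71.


a = λ/μ = 0.5063; ρ = a/2 = 0.2532
P₀ = 0.595969
Lq = P₀·a^c·ρ / (c!·(1−ρ)²) = 0.595969·0.25635·0.2532/(2·0.55777)
= 0.03467

Final: 0.03467


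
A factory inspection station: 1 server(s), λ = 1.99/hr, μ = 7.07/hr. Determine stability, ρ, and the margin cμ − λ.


Total capacity cμ = 1·7.07 = 7.07/hr
ρ = λ/(cμ) = 1.99/7.07 = 0.2815
Stable ⇔ ρ < 1: YES
Spare capacity = cμ − λ = 7.07 − 1.99 = 5.08/hr

Final: ρ = 0.2815; stable; margin = 5.08/hr


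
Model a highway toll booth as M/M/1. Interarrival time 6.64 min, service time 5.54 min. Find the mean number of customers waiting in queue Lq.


λ = 60/6.64 = 9.0361 /hr
μ = 60/5.54 = 10.8303 /hr
ρ = λ/μ = 9.0361/10.8303 = 0.8343
Lq = ρ²/(1−ρ) = 0.6961/0.1657 = 4.2020

Final: 4.2020


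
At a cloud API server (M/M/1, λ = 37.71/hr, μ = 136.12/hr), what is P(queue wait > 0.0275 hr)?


ρ = 37.71/136.12 = 0.2770
P(Wq > t) = ρ·e^{−(μ−λ)t} = 0.2770·e^{−2.7063}
= 0.2770·0.066785 = 0.018502

Final: 0.018502


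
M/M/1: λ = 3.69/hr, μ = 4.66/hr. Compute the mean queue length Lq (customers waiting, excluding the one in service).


ρ = 3.69/4.66 = 0.7918
Lq = ρ²/(1−ρ) = 0.6270/0.2082 = 3.0123

Final: 3.0123


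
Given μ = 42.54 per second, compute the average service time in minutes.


Mean service time = 1/μ = 1/42.54 second = 0.02351 second
In minutes: 0.02351 × 0.0166667 = 0.0003918 min

Final: 0.0003918 min


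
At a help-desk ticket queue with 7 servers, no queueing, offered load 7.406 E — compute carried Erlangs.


B(7,7.406) = 0.273606 (Erlang-B)
Carried load = a(1 − B) = 7.406·(1 − 0.273606) = 7.406·0.726394 = 5.3797 E

Final: 5.3797 Erlangs


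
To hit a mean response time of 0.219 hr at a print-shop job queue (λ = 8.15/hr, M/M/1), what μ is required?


W = 1/(μ−λ) ⇒ μ − λ = 1/W = 1/0.219 = 4.5662
μ = λ + 1/W = 8.15 + 4.5662 = 12.7162 per hr

Final: 12.7162 /hr


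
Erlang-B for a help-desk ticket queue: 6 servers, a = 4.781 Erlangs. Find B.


B(c,a) = (a^c/c!) / Σ_{k=0}^{c} a^k/k!
a^6/6! = 16.587463
Σ terms (k=0..6): 1.00000 + 4.78100 + 11.42898 + 18.21399 + 21.77027 + 20.81673 + 16.58746 = 94.598423
B = 16.587463/94.598423 = 0.175346

Final: 0.175346


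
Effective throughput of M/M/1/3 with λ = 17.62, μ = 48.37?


ρ = 0.3643; P_K = (1−ρ)ρ^3/(1−ρ^4) = 0.031281
λ_eff = λ(1 − P_K) = 17.62·(1 − 0.031281) = 17.62·0.968719 = 17.0688 /hr

Final: 17.0688 /hr


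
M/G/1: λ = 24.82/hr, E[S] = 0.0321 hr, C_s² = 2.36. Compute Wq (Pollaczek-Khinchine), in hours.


ρ = λ·E[S] = 24.82·0.0321 = 0.7967
E[S²] = E[S]²(1+C_s²) = 0.0321²·(1+2.36) = 0.003462
Wq = λ·E[S²]/(2(1−ρ)) = 24.82·0.003462/(2·0.2033) = 0.21136 hr

Final: 0.21136 hr


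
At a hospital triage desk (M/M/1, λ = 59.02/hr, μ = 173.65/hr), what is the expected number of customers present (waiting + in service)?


ρ = λ/μ = 59.02/173.65 = 0.3399
L = ρ/(1−ρ) = 0.3399/(1 − 0.3399) = 0.3399/0.6601 = 0.5149

Final: 0.5149


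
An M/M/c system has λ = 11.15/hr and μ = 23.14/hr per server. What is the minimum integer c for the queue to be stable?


Stability requires cμ > λ ⇔ c > λ/μ.
λ/μ = 11.15/23.14 = 0.4818
Minimum integer c = ⌊0.4818⌋ + 1 = 1
Check: 1·23.14 = 23.14 > 11.15, while 0·23.14 = 0.00 ≤ 11.15

Final: 1 servers


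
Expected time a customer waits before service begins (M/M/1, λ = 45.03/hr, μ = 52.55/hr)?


ρ = 45.03/52.55 = 0.8569
Wq = ρ/(μ−λ) = 0.8569/(52.55 − 45.03) = 0.8569/7.52 = 0.1139 hr

Final: 0.1139 hr


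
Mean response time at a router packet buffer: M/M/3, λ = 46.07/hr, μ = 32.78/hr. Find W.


a = 1.4054; ρ = 0.4685; P₀ = 0.234548
Lq = P₀·a^c·ρ/(c!(1−ρ)²) = 0.17995
Wq = Lq/λ = 0.17995/46.07 = 0.003906 hr
W = Wq + 1/μ = 0.003906 + 0.03051 = 0.03441 hr

Final: 0.03441 hr


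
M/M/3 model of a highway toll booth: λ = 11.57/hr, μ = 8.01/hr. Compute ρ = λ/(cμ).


ρ = λ/(cμ) = 11.57/(3·8.01) = 11.57/24.03 = 0.4815

Final: 0.4815


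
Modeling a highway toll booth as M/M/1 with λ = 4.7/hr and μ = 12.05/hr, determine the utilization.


ρ = λ/μ = 4.7/12.05 = 0.3900

Final: 0.3900


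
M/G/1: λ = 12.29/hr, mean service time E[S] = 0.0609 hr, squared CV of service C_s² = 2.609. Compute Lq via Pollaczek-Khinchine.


ρ = λ·E[S] = 12.29·0.0609 = 0.7485
Lq = ρ²(1+C_s²)/(2(1−ρ)) = 0.5602·(1+2.609)/(2·0.2515)
= 0.5602·3.6090/0.5031 = 4.01874

Final: 4.01874


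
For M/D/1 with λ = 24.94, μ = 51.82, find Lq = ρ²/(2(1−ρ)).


ρ = 24.94/51.82 = 0.4813
M/D/1: Lq = ρ²/(2(1−ρ)) = 0.2316/(2·0.5187) = 0.22327

Final: 0.22327


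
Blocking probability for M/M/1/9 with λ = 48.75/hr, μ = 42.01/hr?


ρ = λ/μ = 48.75/42.01 = 1.1604
P_K = (1−ρ)ρ^K/(1−ρ^(K+1)) = (-0.1604·3.815904)/(1 − 4.428120)
= -0.612216/-3.428120 = 0.178587

Final: 0.178587


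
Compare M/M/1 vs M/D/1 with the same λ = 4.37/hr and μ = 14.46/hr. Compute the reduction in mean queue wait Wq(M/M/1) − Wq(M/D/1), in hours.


ρ = 4.37/14.46 = 0.3022
Wq(M/M/1) = ρ/(μ−λ) = 0.3022/10.09 = 0.02995 hr
Wq(M/D/1) = ρ/(2(μ−λ)) = 0.01498 hr
Savings = 0.02995 − 0.01498 = 0.01498 hr

Final: 0.01498 hr


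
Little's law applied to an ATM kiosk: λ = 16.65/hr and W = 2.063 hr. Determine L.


L = λW = 16.65·2.063 = 34.3490

Final: 34.3490


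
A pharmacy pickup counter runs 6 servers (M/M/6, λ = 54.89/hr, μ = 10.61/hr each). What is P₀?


a = λ/μ = 54.89/10.61 = 5.1734; ρ = a/c = 0.8622
Σ_{k=0}^{5} a^k/k! (terms k=0..5) = 1.00000 + 5.17342 + 13.38214 + 23.07716 + 29.84696 + 30.88218 = 103.36187
Tail: a^6/(6!(1−ρ)) = 19171.98503/(720·0.1378) = 193.28655
P₀ = 1/(103.36187 + 193.28655) = 1/296.64841 = 0.003371

Final: 0.003371


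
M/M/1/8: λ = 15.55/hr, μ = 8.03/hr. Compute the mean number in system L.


ρ = 15.55/8.03 = 1.9365
L = ρ[1 − (K+1)ρ^K + Kρ^(K+1)] / [(1−ρ)(1−ρ^(K+1))]
Numerator: 1.9365·(1 − 9·197.751044 + 8·382.942557) = 2487.963324
Denominator: (-0.9365)·(-381.942557) = 357.684686
L = 2487.963324/357.684686 = 6.9557

Final: 6.9557


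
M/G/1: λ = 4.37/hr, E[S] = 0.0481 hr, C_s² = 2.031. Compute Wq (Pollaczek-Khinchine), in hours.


ρ = λ·E[S] = 4.37·0.0481 = 0.2102
E[S²] = E[S]²(1+C_s²) = 0.0481²·(1+2.031) = 0.007013
Wq = λ·E[S²]/(2(1−ρ)) = 4.37·0.007013/(2·0.7898) = 0.01940 hr

Final: 0.01940 hr


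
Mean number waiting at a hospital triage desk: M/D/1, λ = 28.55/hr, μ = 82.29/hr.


ρ = 28.55/82.29 = 0.3469
M/D/1: Lq = ρ²/(2(1−ρ)) = 0.1204/(2·0.6531) = 0.09216

Final: 0.09216


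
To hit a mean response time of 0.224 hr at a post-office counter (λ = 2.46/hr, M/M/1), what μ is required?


W = 1/(μ−λ) ⇒ μ − λ = 1/W = 1/0.224 = 4.4643
μ = λ + 1/W = 2.46 + 4.4643 = 6.9243 per hr

Final: 6.9243 /hr


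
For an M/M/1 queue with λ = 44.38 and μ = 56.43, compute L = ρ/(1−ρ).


ρ = λ/μ = 44.38/56.43 = 0.7865
L = ρ/(1−ρ) = 0.7865/(1 − 0.7865) = 0.7865/0.2135 = 3.6830

Final: 3.6830


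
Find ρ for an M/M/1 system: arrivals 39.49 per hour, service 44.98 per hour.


ρ = λ/μ = 39.49/44.98 = 0.8779

Final: 0.8779


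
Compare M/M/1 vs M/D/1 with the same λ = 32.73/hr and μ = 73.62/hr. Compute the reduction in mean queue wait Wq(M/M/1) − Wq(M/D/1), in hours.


ρ = 32.73/73.62 = 0.4446
Wq(M/M/1) = ρ/(μ−λ) = 0.4446/40.89 = 0.01087 hr
Wq(M/D/1) = ρ/(2(μ−λ)) = 0.005436 hr
Savings = 0.01087 − 0.005436 = 0.005436 hr

Final: 0.005436 hr


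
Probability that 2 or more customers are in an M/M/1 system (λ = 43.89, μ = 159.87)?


ρ = 43.89/159.87 = 0.2745
P(N ≥ n) = ρ^n = 0.2745^2 = 0.075370

Final: 0.075370


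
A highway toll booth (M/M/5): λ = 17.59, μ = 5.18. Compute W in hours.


a = 3.3958; ρ = 0.6792; P₀ = 0.029451
Lq = P₀·a^c·ρ/(c!(1−ρ)²) = 0.73107
Wq = Lq/λ = 0.73107/17.59 = 0.04156 hr
W = Wq + 1/μ = 0.04156 + 0.19305 = 0.23461 hr

Final: 0.23461 hr


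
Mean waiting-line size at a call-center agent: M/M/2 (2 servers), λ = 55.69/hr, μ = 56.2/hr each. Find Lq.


a = λ/μ = 0.9909; ρ = a/2 = 0.4955
P₀ = 0.337379
Lq = P₀·a^c·ρ / (c!·(1−ρ)²) = 0.337379·0.98193·0.4955/(2·0.25456)
= 0.32240

Final: 0.32240


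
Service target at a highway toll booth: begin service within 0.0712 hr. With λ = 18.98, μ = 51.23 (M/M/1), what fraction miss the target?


ρ = 18.98/51.23 = 0.3705
P(Wq > t) = ρ·e^{−(μ−λ)t} = 0.3705·e^{−2.2962}
= 0.3705·0.100641 = 0.037286

Final: 0.037286


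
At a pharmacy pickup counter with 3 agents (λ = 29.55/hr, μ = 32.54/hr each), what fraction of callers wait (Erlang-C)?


a = λ/μ = 0.9081; ρ = a/3 = 0.3027
P₀ = 0.400088 (from M/M/c formula)
C(c,a) = [a^c/(c!(1−ρ))]·P₀ = [0.74889/(6·0.6973)]·0.400088
= 0.17900·0.400088 = 0.071616

Final: 0.071616


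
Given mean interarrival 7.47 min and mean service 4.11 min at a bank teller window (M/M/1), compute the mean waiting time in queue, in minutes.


λ = 60/7.47 = 8.0321 /hr
μ = 60/4.11 = 14.5985 /hr
ρ = λ/μ = 8.0321/14.5985 = 0.5502
Wq = ρ/(μ−λ) = 0.5502/(14.5985−8.0321) = 0.08379 hr
In minutes: 0.08379·60 = 5.027 min

Final: 5.027 min


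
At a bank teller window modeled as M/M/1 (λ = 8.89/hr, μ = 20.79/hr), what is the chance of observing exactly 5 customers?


ρ = 8.89/20.79 = 0.4276
P_n = (1−ρ)·ρ^n = (1 − 0.4276)·0.4276^5 = 0.5724·0.014297 = 0.008183

Final: 0.008183


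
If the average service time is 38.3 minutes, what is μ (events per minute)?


μ = 1/(service time) in consistent units.
1 minute = 1 min, so μ = 1/38.3 = 0.02611 per minute

Final: 0.02611 /min


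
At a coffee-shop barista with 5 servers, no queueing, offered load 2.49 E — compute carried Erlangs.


B(5,2.49) = 0.068987 (Erlang-B)
Carried load = a(1 − B) = 2.49·(1 − 0.068987) = 2.49·0.931013 = 2.3182 E

Final: 2.3182 Erlangs


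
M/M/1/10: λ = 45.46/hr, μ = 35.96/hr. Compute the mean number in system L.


ρ = 45.46/35.96 = 1.2642
L = ρ[1 − (K+1)ρ^K + Kρ^(K+1)] / [(1−ρ)(1−ρ^(K+1))]
Numerator: 1.2642·(1 − 11·10.425514 + 10·13.179752) = 22.903019
Denominator: (-0.2642)·(-12.179752) = 3.217676
L = 22.903019/3.217676 = 7.1179

Final: 7.1179


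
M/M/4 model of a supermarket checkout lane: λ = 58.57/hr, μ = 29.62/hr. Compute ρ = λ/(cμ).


ρ = λ/(cμ) = 58.57/(4·29.62) = 58.57/118.48 = 0.4943

Final: 0.4943


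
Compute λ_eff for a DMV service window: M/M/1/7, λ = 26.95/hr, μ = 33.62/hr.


ρ = 0.8016; P_K = (1−ρ)ρ^7/(1−ρ^8) = 0.050866
λ_eff = λ(1 − P_K) = 26.95·(1 − 0.050866) = 26.95·0.949134 = 25.5791 /hr

Final: 25.5791 /hr


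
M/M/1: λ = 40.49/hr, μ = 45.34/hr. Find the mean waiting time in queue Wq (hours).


ρ = 40.49/45.34 = 0.8930
Wq = ρ/(μ−λ) = 0.8930/(45.34 − 40.49) = 0.8930/4.85 = 0.1841 hr

Final: 0.1841 hr


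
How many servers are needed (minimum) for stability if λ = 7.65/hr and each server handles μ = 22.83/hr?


Stability requires cμ > λ ⇔ c > λ/μ.
λ/μ = 7.65/22.83 = 0.3351
Minimum integer c = ⌊0.3351⌋ + 1 = 1
Check: 1·22.83 = 22.83 > 7.65, while 0·22.83 = 0.00 ≤ 7.65

Final: 1 servers


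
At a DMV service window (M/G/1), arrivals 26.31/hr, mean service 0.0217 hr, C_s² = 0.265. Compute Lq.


ρ = λ·E[S] = 26.31·0.0217 = 0.5709
Lq = ρ²(1+C_s²)/(2(1−ρ)) = 0.3260·(1+0.265)/(2·0.4291)
= 0.3260·1.2650/0.8581 = 0.48050

Final: 0.48050


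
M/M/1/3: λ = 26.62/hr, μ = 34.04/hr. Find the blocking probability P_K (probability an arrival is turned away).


ρ = λ/μ = 26.62/34.04 = 0.7820
P_K = (1−ρ)ρ^K/(1−ρ^(K+1)) = (0.2180·0.478251)/(1 − 0.374002)
= 0.104249/0.625998 = 0.166532

Final: 0.166532


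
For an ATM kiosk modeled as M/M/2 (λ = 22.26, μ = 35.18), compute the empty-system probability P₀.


a = λ/μ = 22.26/35.18 = 0.6327; ρ = a/c = 0.3164
Σ_{k=0}^{1} a^k/k! (terms k=0..1) = 1.00000 + 0.63275 = 1.63275
Tail: a^2/(2!(1−ρ)) = 0.40037/(2·0.6836) = 0.29283
P₀ = 1/(1.63275 + 0.29283) = 1/1.92557 = 0.519326

Final: 0.519326


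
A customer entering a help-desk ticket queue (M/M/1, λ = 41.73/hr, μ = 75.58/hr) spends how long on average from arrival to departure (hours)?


W = 1/(μ−λ) = 1/(75.58 − 41.73) = 1/33.85 = 0.02954 hr

Final: 0.02954 hr


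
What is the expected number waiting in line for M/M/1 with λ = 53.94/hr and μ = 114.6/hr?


ρ = 53.94/114.6 = 0.4707
Lq = ρ²/(1−ρ) = 0.2215/0.5293 = 0.4185

Final: 0.4185


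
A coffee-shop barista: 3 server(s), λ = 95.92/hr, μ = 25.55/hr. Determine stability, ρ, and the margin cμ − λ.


Total capacity cμ = 3·25.55 = 76.65/hr
ρ = λ/(cμ) = 95.92/76.65 = 1.2514
Stable ⇔ ρ < 1: NO
Spare capacity = cμ − λ = 76.65 − 95.92 = -19.27/hr

Final: ρ = 1.2514; unstable; margin = -19.27/hr


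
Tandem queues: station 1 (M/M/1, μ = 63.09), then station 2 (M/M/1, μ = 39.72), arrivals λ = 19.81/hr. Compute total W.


Each node sees arrival rate λ = 19.81/hr (tandem ⇒ throughput preserved).
W₁ = 1/(μ₁−λ) = 1/(63.09−19.81) = 0.02311 hr
W₂ = 1/(μ₂−λ) = 1/(39.72−19.81) = 0.05023 hr
W_total = W₁ + W₂ = 0.02311 + 0.05023 = 0.07333 hr

Final: 0.07333 hr


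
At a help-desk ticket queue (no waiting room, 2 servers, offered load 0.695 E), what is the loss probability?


B(c,a) = (a^c/c!) / Σ_{k=0}^{c} a^k/k!
a^2/2! = 0.241512
Σ terms (k=0..2): 1.00000 + 0.69500 + 0.24151 = 1.936512
B = 0.241512/1.936512 = 0.124715

Final: 0.124715


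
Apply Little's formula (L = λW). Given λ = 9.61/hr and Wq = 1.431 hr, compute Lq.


Lq = λWq = 9.61·1.431 = 13.7519

Final: 13.7519


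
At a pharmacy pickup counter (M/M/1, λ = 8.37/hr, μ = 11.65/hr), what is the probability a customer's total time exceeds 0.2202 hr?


W ~ Exponential(μ−λ) for M/M/1.
μ − λ = 11.65 − 8.37 = 3.2800
P(W > t) = e^{−(μ−λ)t} = e^{−0.7223} = 0.485655

Final: 0.485655


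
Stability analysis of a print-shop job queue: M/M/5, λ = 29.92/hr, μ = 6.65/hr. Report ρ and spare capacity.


Total capacity cμ = 5·6.65 = 33.25/hr
ρ = λ/(cμ) = 29.92/33.25 = 0.8998
Stable ⇔ ρ < 1: YES
Spare capacity = cμ − λ = 33.25 − 29.92 = 3.33/hr

Final: ρ = 0.8998; stable; margin = 3.33/hr


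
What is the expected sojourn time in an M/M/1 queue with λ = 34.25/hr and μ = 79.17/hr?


W = 1/(μ−λ) = 1/(79.17 − 34.25) = 1/44.92 = 0.02226 hr

Final: 0.02226 hr


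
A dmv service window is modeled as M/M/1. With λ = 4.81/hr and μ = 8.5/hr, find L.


ρ = λ/μ = 4.81/8.5 = 0.5659
L = ρ/(1−ρ) = 0.5659/(1 − 0.5659) = 0.5659/0.4341 = 1.3035

Final: 1.3035


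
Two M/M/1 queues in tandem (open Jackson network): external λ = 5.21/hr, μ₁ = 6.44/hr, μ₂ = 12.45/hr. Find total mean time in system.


Each node sees arrival rate λ = 5.21/hr (tandem ⇒ throughput preserved).
W₁ = 1/(μ₁−λ) = 1/(6.44−5.21) = 0.81301 hr
W₂ = 1/(μ₂−λ) = 1/(12.45−5.21) = 0.13812 hr
W_total = W₁ + W₂ = 0.81301 + 0.13812 = 0.95113 hr

Final: 0.95113 hr


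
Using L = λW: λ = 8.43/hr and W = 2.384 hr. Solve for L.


L = λW = 8.43·2.384 = 20.0971

Final: 20.0971


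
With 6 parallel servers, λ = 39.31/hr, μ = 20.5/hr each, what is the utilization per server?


ρ = λ/(cμ) = 39.31/(6·20.5) = 39.31/123.00 = 0.3196

Final: 0.3196


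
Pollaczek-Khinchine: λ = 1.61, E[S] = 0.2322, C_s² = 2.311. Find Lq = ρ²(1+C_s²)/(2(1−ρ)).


ρ = λ·E[S] = 1.61·0.2322 = 0.3738
Lq = ρ²(1+C_s²)/(2(1−ρ)) = 0.1398·(1+2.311)/(2·0.6262)
= 0.1398·3.3110/1.2523 = 0.36951

Final: 0.36951


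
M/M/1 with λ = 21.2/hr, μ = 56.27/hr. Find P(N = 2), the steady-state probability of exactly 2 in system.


ρ = 21.2/56.27 = 0.3768
P_n = (1−ρ)·ρ^n = (1 − 0.3768)·0.3768^2 = 0.6232·0.141944 = 0.088466

Final: 0.088466


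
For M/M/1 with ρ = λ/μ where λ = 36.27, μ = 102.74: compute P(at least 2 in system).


ρ = 36.27/102.74 = 0.3530
P(N ≥ n) = ρ^n = 0.3530^2 = 0.124628

Final: 0.124628


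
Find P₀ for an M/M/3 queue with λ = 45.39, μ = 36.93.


a = λ/μ = 45.39/36.93 = 1.2291; ρ = a/c = 0.4097
Σ_{k=0}^{2} a^k/k! (terms k=0..2) = 1.00000 + 1.22908 + 0.75532 = 2.98440
Tail: a^3/(3!(1−ρ)) = 1.85670/(6·0.5903) = 0.52422
P₀ = 1/(2.98440 + 0.52422) = 1/3.50862 = 0.285012

Final: 0.285012


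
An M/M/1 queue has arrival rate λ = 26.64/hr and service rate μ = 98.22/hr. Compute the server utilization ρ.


ρ = λ/μ = 26.64/98.22 = 0.2712

Final: 0.2712


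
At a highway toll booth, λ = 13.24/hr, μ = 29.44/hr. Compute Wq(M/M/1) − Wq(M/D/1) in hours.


ρ = 13.24/29.44 = 0.4497
Wq(M/M/1) = ρ/(μ−λ) = 0.4497/16.20 = 0.02776 hr
Wq(M/D/1) = ρ/(2(μ−λ)) = 0.01388 hr
Savings = 0.02776 − 0.01388 = 0.01388 hr

Final: 0.01388 hr


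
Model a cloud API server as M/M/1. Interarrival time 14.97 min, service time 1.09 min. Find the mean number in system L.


λ = 60/14.97 = 4.0080 /hr
μ = 60/1.09 = 55.0459 /hr
ρ = λ/μ = 4.0080/55.0459 = 0.07281
L = ρ/(1−ρ) = 0.07281/0.9272 = 0.07853

Final: 0.07853


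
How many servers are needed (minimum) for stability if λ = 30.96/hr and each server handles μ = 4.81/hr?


Stability requires cμ > λ ⇔ c > λ/μ.
λ/μ = 30.96/4.81 = 6.4366
Minimum integer c = ⌊6.4366⌋ + 1 = 7
Check: 7·4.81 = 33.67 > 30.96, while 6·4.81 = 28.86 ≤ 30.96

Final: 7 servers


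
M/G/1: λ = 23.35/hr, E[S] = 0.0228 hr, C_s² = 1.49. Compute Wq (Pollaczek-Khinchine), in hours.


ρ = λ·E[S] = 23.35·0.0228 = 0.5324
E[S²] = E[S]²(1+C_s²) = 0.0228²·(1+1.49) = 0.001294
Wq = λ·E[S²]/(2(1−ρ)) = 23.35·0.001294/(2·0.4676) = 0.03232 hr

Final: 0.03232 hr


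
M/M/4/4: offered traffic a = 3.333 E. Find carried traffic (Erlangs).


B(4,3.333) = 0.242541 (Erlang-B)
Carried load = a(1 − B) = 3.333·(1 − 0.242541) = 3.333·0.757459 = 2.5246 E

Final: 2.5246 Erlangs


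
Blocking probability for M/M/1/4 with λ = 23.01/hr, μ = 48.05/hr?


ρ = λ/μ = 23.01/48.05 = 0.4789
P_K = (1−ρ)ρ^K/(1−ρ^(K+1)) = (0.5211·0.052589)/(1 − 0.025184)
= 0.027405/0.974816 = 0.028113

Final: 0.028113


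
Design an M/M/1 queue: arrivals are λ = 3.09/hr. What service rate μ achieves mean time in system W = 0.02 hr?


W = 1/(μ−λ) ⇒ μ − λ = 1/W = 1/0.02 = 50.0000
μ = λ + 1/W = 3.09 + 50.0000 = 53.0900 per hr

Final: 53.0900 /hr


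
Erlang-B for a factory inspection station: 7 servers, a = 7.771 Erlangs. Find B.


B(c,a) = (a^c/c!) / Σ_{k=0}^{c} a^k/k!
a^7/7! = 339.553199
Σ terms (k=0..7): 1.00000 + 7.77100 + 30.19422 + 78.21310 + 151.94849 + 236.15835 + 305.86442 + 339.55320 = 1150.702771
B = 339.553199/1150.702771 = 0.295083

Final: 0.295083


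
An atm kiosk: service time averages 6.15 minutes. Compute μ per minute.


μ = 1/(service time) in consistent units.
1 minute = 1 min, so μ = 1/6.15 = 0.1626 per minute

Final: 0.1626 /min


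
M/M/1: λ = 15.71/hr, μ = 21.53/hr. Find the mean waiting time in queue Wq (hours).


ρ = 15.71/21.53 = 0.7297
Wq = ρ/(μ−λ) = 0.7297/(21.53 − 15.71) = 0.7297/5.82 = 0.1254 hr

Final: 0.1254 hr


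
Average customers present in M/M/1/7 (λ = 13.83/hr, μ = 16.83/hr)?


ρ = 13.83/16.83 = 0.8217
L = ρ[1 − (K+1)ρ^K + Kρ^(K+1)] / [(1−ρ)(1−ρ^(K+1))]
Numerator: 0.8217·(1 − 8·0.253027 + 7·0.207924) = 0.354381
Denominator: (0.1783)·(0.792076) = 0.141190
L = 0.354381/0.141190 = 2.5100

Final: 2.5100


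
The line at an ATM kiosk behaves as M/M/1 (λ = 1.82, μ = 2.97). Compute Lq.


ρ = 1.82/2.97 = 0.6128
Lq = ρ²/(1−ρ) = 0.3755/0.3872 = 0.9698

Final: 0.9698


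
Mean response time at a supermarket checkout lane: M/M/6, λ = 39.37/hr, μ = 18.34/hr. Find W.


a = 2.1467; ρ = 0.3578; P₀ = 0.116607
Lq = P₀·a^c·ρ/(c!(1−ρ)²) = 0.01375
Wq = Lq/λ = 0.01375/39.37 = 0.0003492 hr
W = Wq + 1/μ = 0.0003492 + 0.05453 = 0.05487 hr

Final: 0.05487 hr


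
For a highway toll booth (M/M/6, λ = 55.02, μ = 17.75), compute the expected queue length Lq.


a = λ/μ = 3.0997; ρ = a/6 = 0.5166
P₀ = 0.044155
Lq = P₀·a^c·ρ / (c!·(1−ρ)²) = 0.044155·887.01992·0.5166/(720·0.23366)
= 0.12027

Final: 0.12027


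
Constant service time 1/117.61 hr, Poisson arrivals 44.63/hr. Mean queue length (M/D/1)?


ρ = 44.63/117.61 = 0.3795
M/D/1: Lq = ρ²/(2(1−ρ)) = 0.1440/(2·0.6205) = 0.11603

Final: 0.11603


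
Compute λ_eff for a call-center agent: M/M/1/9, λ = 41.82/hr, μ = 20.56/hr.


ρ = 2.0340; P_K = (1−ρ)ρ^9/(1−ρ^10) = 0.508789
λ_eff = λ(1 − P_K) = 41.82·(1 − 0.508789) = 41.82·0.491211 = 20.5424 /hr

Final: 20.5424 /hr


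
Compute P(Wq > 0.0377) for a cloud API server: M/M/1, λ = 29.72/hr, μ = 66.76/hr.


ρ = 29.72/66.76 = 0.4452
P(Wq > t) = ρ·e^{−(μ−λ)t} = 0.4452·e^{−1.3964}
= 0.4452·0.247484 = 0.110174

Final: 0.110174


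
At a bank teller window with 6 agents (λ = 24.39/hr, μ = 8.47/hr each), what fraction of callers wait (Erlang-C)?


a = λ/μ = 2.8796; ρ = a/6 = 0.4799
P₀ = 0.055425 (from M/M/c formula)
C(c,a) = [a^c/(c!(1−ρ))]·P₀ = [570.12533/(720·0.5201)]·0.055425
= 1.52256·0.055425 = 0.084388

Final: 0.084388


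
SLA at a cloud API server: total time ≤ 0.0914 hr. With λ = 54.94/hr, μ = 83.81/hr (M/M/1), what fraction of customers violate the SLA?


W ~ Exponential(μ−λ) for M/M/1.
μ − λ = 83.81 − 54.94 = 28.8700
P(W > t) = e^{−(μ−λ)t} = e^{−2.6387} = 0.071453

Final: 0.071453


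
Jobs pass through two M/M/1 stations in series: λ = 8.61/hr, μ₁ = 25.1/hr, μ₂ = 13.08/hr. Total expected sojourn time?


Each node sees arrival rate λ = 8.61/hr (tandem ⇒ throughput preserved).
W₁ = 1/(μ₁−λ) = 1/(25.1−8.61) = 0.06064 hr
W₂ = 1/(μ₂−λ) = 1/(13.08−8.61) = 0.22371 hr
W_total = W₁ + W₂ = 0.06064 + 0.22371 = 0.28436 hr

Final: 0.28436 hr


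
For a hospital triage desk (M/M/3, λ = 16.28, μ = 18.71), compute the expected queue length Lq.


a = λ/μ = 0.8701; ρ = a/3 = 0.2900
P₀ = 0.416089
Lq = P₀·a^c·ρ / (c!·(1−ρ)²) = 0.416089·0.65878·0.2900/(6·0.50404)
= 0.02629

Final: 0.02629


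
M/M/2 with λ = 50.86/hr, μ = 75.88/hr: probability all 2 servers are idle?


a = λ/μ = 50.86/75.88 = 0.6703; ρ = a/c = 0.3351
Σ_{k=0}^{1} a^k/k! (terms k=0..1) = 1.00000 + 0.67027 = 1.67027
Tail: a^2/(2!(1−ρ)) = 0.44926/(2·0.6649) = 0.33786
P₀ = 1/(1.67027 + 0.33786) = 1/2.00813 = 0.497977

Final: 0.497977


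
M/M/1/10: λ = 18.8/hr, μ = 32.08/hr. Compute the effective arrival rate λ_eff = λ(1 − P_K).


ρ = 0.5860; P_K = (1−ρ)ρ^10/(1−ρ^11) = 0.001983
λ_eff = λ(1 − P_K) = 18.8·(1 − 0.001983) = 18.8·0.998017 = 18.7627 /hr

Final: 18.7627 /hr


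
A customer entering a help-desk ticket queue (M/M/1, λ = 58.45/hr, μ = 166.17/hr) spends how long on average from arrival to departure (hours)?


W = 1/(μ−λ) = 1/(166.17 − 58.45) = 1/107.72 = 0.009283 hr

Final: 0.009283 hr


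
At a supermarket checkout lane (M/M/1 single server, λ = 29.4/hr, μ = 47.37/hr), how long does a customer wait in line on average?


ρ = 29.4/47.37 = 0.6206
Wq = ρ/(μ−λ) = 0.6206/(47.37 − 29.4) = 0.6206/17.97 = 0.03454 hr

Final: 0.03454 hr


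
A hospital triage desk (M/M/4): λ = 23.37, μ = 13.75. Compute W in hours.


a = 1.6996; ρ = 0.4249; P₀ = 0.179632
Lq = P₀·a^c·ρ/(c!(1−ρ)²) = 0.08025
Wq = Lq/λ = 0.08025/23.37 = 0.003434 hr
W = Wq + 1/μ = 0.003434 + 0.07273 = 0.07616 hr

Final: 0.07616 hr


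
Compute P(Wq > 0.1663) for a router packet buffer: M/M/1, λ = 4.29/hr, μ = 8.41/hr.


ρ = 4.29/8.41 = 0.5101
P(Wq > t) = ρ·e^{−(μ−λ)t} = 0.5101·e^{−0.6852}
= 0.5101·0.504012 = 0.257100

Final: 0.257100


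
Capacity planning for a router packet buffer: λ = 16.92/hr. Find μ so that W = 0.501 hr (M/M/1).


W = 1/(μ−λ) ⇒ μ − λ = 1/W = 1/0.501 = 1.9960
μ = λ + 1/W = 16.92 + 1.9960 = 18.9160 per hr

Final: 18.9160 /hr


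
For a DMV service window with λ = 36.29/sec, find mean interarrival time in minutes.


Mean interarrival time = 1/λ = 1/36.29 second = 0.02756 second
In minutes: 0.02756 × 0.0166667 = 0.0004593 min

Final: 0.0004593 min


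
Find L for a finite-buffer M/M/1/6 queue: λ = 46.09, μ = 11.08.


ρ = 46.09/11.08 = 4.1597
L = ρ[1 − (K+1)ρ^K + Kρ^(K+1)] / [(1−ρ)(1−ρ^(K+1))]
Numerator: 4.1597·(1 − 7·5180.857968 + 6·21551.059906) = 387028.518961
Denominator: (-3.1597)·(-21550.059906) = 68092.743439
L = 387028.518961/68092.743439 = 5.6838

Final: 5.6838


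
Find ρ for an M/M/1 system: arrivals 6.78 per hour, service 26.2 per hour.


ρ = λ/μ = 6.78/26.2 = 0.2588

Final: 0.2588


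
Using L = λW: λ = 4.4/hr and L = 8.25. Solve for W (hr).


W = L/λ = 8.25/4.4 = 1.8750 hr

Final: 1.8750 hr


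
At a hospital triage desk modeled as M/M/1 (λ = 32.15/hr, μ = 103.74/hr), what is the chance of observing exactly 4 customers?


ρ = 32.15/103.74 = 0.3099
P_n = (1−ρ)·ρ^n = (1 − 0.3099)·0.3099^4 = 0.6901·0.009224 = 0.006366

Final: 0.006366


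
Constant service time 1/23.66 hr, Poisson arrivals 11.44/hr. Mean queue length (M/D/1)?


ρ = 11.44/23.66 = 0.4835
M/D/1: Lq = ρ²/(2(1−ρ)) = 0.2338/(2·0.5165) = 0.22633

Final: 0.22633


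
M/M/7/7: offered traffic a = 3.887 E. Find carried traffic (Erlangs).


B(7,3.887) = 0.057098 (Erlang-B)
Carried load = a(1 − B) = 3.887·(1 − 0.057098) = 3.887·0.942902 = 3.6651 E

Final: 3.6651 Erlangs


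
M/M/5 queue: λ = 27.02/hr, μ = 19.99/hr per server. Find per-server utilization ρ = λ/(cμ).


ρ = λ/(cμ) = 27.02/(5·19.99) = 27.02/99.95 = 0.2703

Final: 0.2703


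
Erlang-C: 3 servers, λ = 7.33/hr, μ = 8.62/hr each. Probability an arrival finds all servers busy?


a = λ/μ = 0.8503; ρ = a/3 = 0.2834
P₀ = 0.424644 (from M/M/c formula)
C(c,a) = [a^c/(c!(1−ρ))]·P₀ = [0.61488/(6·0.7166)]·0.424644
= 0.14302·0.424644 = 0.060732

Final: 0.060732


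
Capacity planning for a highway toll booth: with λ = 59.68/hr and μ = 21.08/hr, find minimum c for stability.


Stability requires cμ > λ ⇔ c > λ/μ.
λ/μ = 59.68/21.08 = 2.8311
Minimum integer c = ⌊2.8311⌋ + 1 = 3
Check: 3·21.08 = 63.24 > 59.68, while 2·21.08 = 42.16 ≤ 59.68

Final: 3 servers


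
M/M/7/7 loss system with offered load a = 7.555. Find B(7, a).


B(c,a) = (a^c/c!) / Σ_{k=0}^{c} a^k/k!
a^7/7! = 278.747348
Σ terms (k=0..7): 1.00000 + 7.55500 + 28.53901 + 71.87075 + 135.74587 + 205.11201 + 258.27021 + 278.74735 = 986.840203
B = 278.747348/986.840203 = 0.282465

Final: 0.282465


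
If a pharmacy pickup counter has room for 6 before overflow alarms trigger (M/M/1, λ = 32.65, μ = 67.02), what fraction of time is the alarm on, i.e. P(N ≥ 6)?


ρ = 32.65/67.02 = 0.4872
P(N ≥ n) = ρ^n = 0.4872^6 = 0.013368

Final: 0.013368


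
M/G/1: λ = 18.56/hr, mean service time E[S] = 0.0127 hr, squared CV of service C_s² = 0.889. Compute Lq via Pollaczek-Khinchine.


ρ = λ·E[S] = 18.56·0.0127 = 0.2357
Lq = ρ²(1+C_s²)/(2(1−ρ)) = 0.05556·(1+0.889)/(2·0.7643)
= 0.05556·1.8890/1.5286 = 0.06866

Final: 0.06866


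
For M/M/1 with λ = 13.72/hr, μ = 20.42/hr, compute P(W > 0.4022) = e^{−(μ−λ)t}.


W ~ Exponential(μ−λ) for M/M/1.
μ − λ = 20.42 − 13.72 = 6.7000
P(W > t) = e^{−(μ−λ)t} = e^{−2.6947} = 0.067560

Final: 0.067560


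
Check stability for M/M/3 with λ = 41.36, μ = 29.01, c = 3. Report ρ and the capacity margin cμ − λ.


Total capacity cμ = 3·29.01 = 87.03/hr
ρ = λ/(cμ) = 41.36/87.03 = 0.4752
Stable ⇔ ρ < 1: YES
Spare capacity = cμ − λ = 87.03 − 41.36 = 45.67/hr

Final: ρ = 0.4752; stable; margin = 45.67/hr


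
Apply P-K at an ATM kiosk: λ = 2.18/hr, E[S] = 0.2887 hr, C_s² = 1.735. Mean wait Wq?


ρ = λ·E[S] = 2.18·0.2887 = 0.6294
E[S²] = E[S]²(1+C_s²) = 0.2887²·(1+1.735) = 0.227956
Wq = λ·E[S²]/(2(1−ρ)) = 2.18·0.227956/(2·0.3706) = 0.67040 hr

Final: 0.67040 hr


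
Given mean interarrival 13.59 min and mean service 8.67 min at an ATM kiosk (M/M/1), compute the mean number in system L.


λ = 60/13.59 = 4.4150 /hr
μ = 60/8.67 = 6.9204 /hr
ρ = λ/μ = 4.4150/6.9204 = 0.6380
L = ρ/(1−ρ) = 0.6380/0.3620 = 1.7622

Final: 1.7622


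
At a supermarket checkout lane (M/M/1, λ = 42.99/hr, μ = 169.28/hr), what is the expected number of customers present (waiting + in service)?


ρ = λ/μ = 42.99/169.28 = 0.2540
L = ρ/(1−ρ) = 0.2540/(1 − 0.2540) = 0.2540/0.7460 = 0.3404

Final: 0.3404


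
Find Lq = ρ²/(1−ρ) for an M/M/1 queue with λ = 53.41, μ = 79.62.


ρ = 53.41/79.62 = 0.6708
Lq = ρ²/(1−ρ) = 0.4500/0.3292 = 1.3670

Final: 1.3670


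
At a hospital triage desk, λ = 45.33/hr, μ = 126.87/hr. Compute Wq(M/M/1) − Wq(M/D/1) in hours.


ρ = 45.33/126.87 = 0.3573
Wq(M/M/1) = ρ/(μ−λ) = 0.3573/81.54 = 0.004382 hr
Wq(M/D/1) = ρ/(2(μ−λ)) = 0.002191 hr
Savings = 0.004382 − 0.002191 = 0.002191 hr

Final: 0.002191 hr


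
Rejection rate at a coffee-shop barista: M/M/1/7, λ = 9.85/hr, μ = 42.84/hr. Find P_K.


ρ = λ/μ = 9.85/42.84 = 0.2299
P_K = (1−ρ)ρ^K/(1−ρ^(K+1)) = (0.7701·0.00003397)/(1 − 0.000007811)
= 0.00002616/0.999992 = 0.00002616

Final: 0.00002616


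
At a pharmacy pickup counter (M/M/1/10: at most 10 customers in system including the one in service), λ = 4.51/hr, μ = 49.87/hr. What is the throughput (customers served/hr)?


ρ = 0.09044; P_K = (1−ρ)ρ^10/(1−ρ^11) = 3.328e-11
λ_eff = λ(1 − P_K) = 4.51·(1 − 3.328e-11) = 4.51·1.000000 = 4.5100 /hr

Final: 4.5100 /hr


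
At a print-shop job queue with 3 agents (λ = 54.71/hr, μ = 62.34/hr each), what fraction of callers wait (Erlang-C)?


a = λ/μ = 0.8776; ρ = a/3 = 0.2925
P₀ = 0.412892 (from M/M/c formula)
C(c,a) = [a^c/(c!(1−ρ))]·P₀ = [0.67593/(6·0.7075)]·0.412892
= 0.15924·0.412892 = 0.065748

Final: 0.065748


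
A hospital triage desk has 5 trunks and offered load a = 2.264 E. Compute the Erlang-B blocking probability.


B(c,a) = (a^c/c!) / Σ_{k=0}^{c} a^k/k!
a^5/5! = 0.495679
Σ terms (k=0..5): 1.00000 + 2.26400 + 2.56285 + 1.93410 + 1.09470 + 0.49568 = 9.351322
B = 0.495679/9.351322 = 0.053006

Final: 0.053006


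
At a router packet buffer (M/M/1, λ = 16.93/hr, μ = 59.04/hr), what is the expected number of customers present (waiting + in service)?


ρ = λ/μ = 16.93/59.04 = 0.2868
L = ρ/(1−ρ) = 0.2868/(1 − 0.2868) = 0.2868/0.7132 = 0.4020

Final: 0.4020
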